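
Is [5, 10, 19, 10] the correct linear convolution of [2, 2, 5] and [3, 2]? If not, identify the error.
Recompute linear convolution of [2, 2, 5] and [3, 2]: y[0] = 2×3 = 6; y[1] = 2×2 + 2×3 = 10; y[2] = 2×2 + 5×3 = 19; y[3] = 5×2 = 10 → [6, 10, 19, 10]. Compare to given [5, 10, 19, 10]: they differ at index 0: given 5, correct 6, so answer: No

No. Error at index 0: given 5, correct 6.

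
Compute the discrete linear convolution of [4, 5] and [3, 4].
y[0] = 4×3 = 12; y[1] = 4×4 + 5×3 = 31; y[2] = 5×4 = 20

[12, 31, 20]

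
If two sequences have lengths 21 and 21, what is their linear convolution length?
Linear/full convolution length: m + n - 1 = 21 + 21 - 1 = 41

41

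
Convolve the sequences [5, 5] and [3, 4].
y[0] = 5×3 = 15; y[1] = 5×4 + 5×3 = 35; y[2] = 5×4 = 20

[15, 35, 20]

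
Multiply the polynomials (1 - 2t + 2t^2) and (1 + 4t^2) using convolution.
Ascending coefficients: a = [1, -2, 2], b = [1, 0, 4]. c[0] = 1×1 = 1; c[1] = 1×0 + -2×1 = -2; c[2] = 1×4 + -2×0 + 2×1 = 6; c[3] = -2×4 + 2×0 = -8; c[4] = 2×4 = 8. Result coefficients: [1, -2, 6, -8, 8] → 1 - 2t + 6t^2 - 8t^3 + 8t^4

1 - 2t + 6t^2 - 8t^3 + 8t^4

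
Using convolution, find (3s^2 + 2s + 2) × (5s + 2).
Ascending coefficients: a = [2, 2, 3], b = [2, 5]. c[0] = 2×2 = 4; c[1] = 2×5 + 2×2 = 14; c[2] = 2×5 + 3×2 = 16; c[3] = 3×5 = 15. Result coefficients: [4, 14, 16, 15] → 15s^3 + 16s^2 + 14s + 4

15s^3 + 16s^2 + 14s + 4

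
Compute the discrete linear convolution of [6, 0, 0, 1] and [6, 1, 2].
y[0] = 6×6 = 36; y[1] = 6×1 + 0×6 = 6; y[2] = 6×2 + 0×1 + 0×6 = 12; y[3] = 0×2 + 0×1 + 1×6 = 6; y[4] = 0×2 + 1×1 = 1; y[5] = 1×2 = 2

[36, 6, 12, 6, 1, 2]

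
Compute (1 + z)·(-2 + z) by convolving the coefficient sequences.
Ascending coefficients: a = [1, 1], b = [-2, 1]. c[0] = 1×-2 = -2; c[1] = 1×1 + 1×-2 = -1; c[2] = 1×1 = 1. Result coefficients: [-2, -1, 1] → -2 - z + z^2

-2 - z + z^2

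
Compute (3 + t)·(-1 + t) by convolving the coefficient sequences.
Ascending coefficients: a = [3, 1], b = [-1, 1]. c[0] = 3×-1 = -3; c[1] = 3×1 + 1×-1 = 2; c[2] = 1×1 = 1. Result coefficients: [-3, 2, 1] → -3 + 2t + t^2

-3 + 2t + t^2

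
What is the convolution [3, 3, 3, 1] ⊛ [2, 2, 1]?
y[0] = 3×2 = 6; y[1] = 3×2 + 3×2 = 12; y[2] = 3×1 + 3×2 + 3×2 = 15; y[3] = 3×1 + 3×2 + 1×2 = 11; y[4] = 3×1 + 1×2 = 5; y[5] = 1×1 = 1

[6, 12, 15, 11, 5, 1]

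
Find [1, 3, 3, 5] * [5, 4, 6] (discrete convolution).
y[0] = 1×5 = 5; y[1] = 1×4 + 3×5 = 19; y[2] = 1×6 + 3×4 + 3×5 = 33; y[3] = 3×6 + 3×4 + 5×5 = 55; y[4] = 3×6 + 5×4 = 38; y[5] = 5×6 = 30

[5, 19, 33, 55, 38, 30]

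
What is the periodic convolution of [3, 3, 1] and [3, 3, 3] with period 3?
Use y[k] = Σ_j s[j]·t[(k-j) mod 3]. y[0] = 3×3 + 3×3 + 1×3 = 21; y[1] = 3×3 + 3×3 + 1×3 = 21; y[2] = 3×3 + 3×3 + 1×3 = 21. Result: [21, 21, 21]

[21, 21, 21]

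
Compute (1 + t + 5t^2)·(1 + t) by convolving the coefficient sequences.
Ascending coefficients: a = [1, 1, 5], b = [1, 1]. c[0] = 1×1 = 1; c[1] = 1×1 + 1×1 = 2; c[2] = 1×1 + 5×1 = 6; c[3] = 5×1 = 5. Result coefficients: [1, 2, 6, 5] → 1 + 2t + 6t^2 + 5t^3

1 + 2t + 6t^2 + 5t^3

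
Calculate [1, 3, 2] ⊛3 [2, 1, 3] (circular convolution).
Use y[k] = Σ_j x[j]·h[(k-j) mod 3]. y[0] = 1×2 + 3×3 + 2×1 = 13; y[1] = 1×1 + 3×2 + 2×3 = 13; y[2] = 1×3 + 3×1 + 2×2 = 10. Result: [13, 13, 10]

[13, 13, 10]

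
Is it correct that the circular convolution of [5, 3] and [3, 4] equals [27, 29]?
Recompute circular convolution of [5, 3] and [3, 4]: y[0] = 5×3 + 3×4 = 27; y[1] = 5×4 + 3×3 = 29 → [27, 29]. Given [27, 29] matches, so answer: Yes

Yes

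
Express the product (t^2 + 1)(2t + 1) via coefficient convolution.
Ascending coefficients: a = [1, 0, 1], b = [1, 2]. c[0] = 1×1 = 1; c[1] = 1×2 + 0×1 = 2; c[2] = 0×2 + 1×1 = 1; c[3] = 1×2 = 2. Result coefficients: [1, 2, 1, 2] → 2t^3 + t^2 + 2t + 1

2t^3 + t^2 + 2t + 1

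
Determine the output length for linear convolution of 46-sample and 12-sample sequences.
Linear/full convolution length: m + n - 1 = 46 + 12 - 1 = 57

57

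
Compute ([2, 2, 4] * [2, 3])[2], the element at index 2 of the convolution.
Use y[k] = Σ_i a[i]·b[k-i] at k=2. y[2] = 2×3 + 4×2 = 14

14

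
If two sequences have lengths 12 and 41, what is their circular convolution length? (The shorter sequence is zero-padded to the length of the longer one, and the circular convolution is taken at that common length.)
Circular convolution (zero-padding the shorter input) has length max(m, n) = max(12, 41) = 41

41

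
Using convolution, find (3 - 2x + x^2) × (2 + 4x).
Ascending coefficients: a = [3, -2, 1], b = [2, 4]. c[0] = 3×2 = 6; c[1] = 3×4 + -2×2 = 8; c[2] = -2×4 + 1×2 = -6; c[3] = 1×4 = 4. Result coefficients: [6, 8, -6, 4] → 6 + 8x - 6x^2 + 4x^3

6 + 8x - 6x^2 + 4x^3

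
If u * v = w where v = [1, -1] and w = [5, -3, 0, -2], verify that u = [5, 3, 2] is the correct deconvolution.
Forward-compute [5, 3, 2] * [1, -1]: w[0] = 5×1 = 5; w[1] = 5×-1 + 3×1 = -2; w[2] = 3×-1 + 2×1 = -1; w[3] = 2×-1 = -2 → [5, -2, -1, -2]. Does not match given w = [5, -3, 0, -2].

Not verified. [5, 3, 2] * [1, -1] = [5, -2, -1, -2], which differs from [5, -3, 0, -2] at index 1.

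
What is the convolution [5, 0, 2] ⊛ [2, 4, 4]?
y[0] = 5×2 = 10; y[1] = 5×4 + 0×2 = 20; y[2] = 5×4 + 0×4 + 2×2 = 24; y[3] = 0×4 + 2×4 = 8; y[4] = 2×4 = 8

[10, 20, 24, 8, 8]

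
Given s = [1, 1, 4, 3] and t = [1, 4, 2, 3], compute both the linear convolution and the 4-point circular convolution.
Linear: y_lin[0] = 1×1 = 1; y_lin[1] = 1×4 + 1×1 = 5; y_lin[2] = 1×2 + 1×4 + 4×1 = 10; y_lin[3] = 1×3 + 1×2 + 4×4 + 3×1 = 24; y_lin[4] = 1×3 + 4×2 + 3×4 = 23; y_lin[5] = 4×3 + 3×2 = 18; y_lin[6] = 3×3 = 9 → [1, 5, 10, 24, 23, 18, 9]. Circular (length 4): y[0] = 1×1 + 1×3 + 4×2 + 3×4 = 24; y[1] = 1×4 + 1×1 + 4×3 + 3×2 = 23; y[2] = 1×2 + 1×4 + 4×1 + 3×3 = 19; y[3] = 1×3 + 1×2 + 4×4 + 3×1 = 24 → [24, 23, 19, 24]

Linear: [1, 5, 10, 24, 23, 18, 9], Circular: [24, 23, 19, 24]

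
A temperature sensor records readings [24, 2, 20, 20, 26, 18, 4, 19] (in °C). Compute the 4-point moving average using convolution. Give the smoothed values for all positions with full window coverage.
4-point moving average kernel = [1, 1, 1, 1]. Apply in 'valid' mode (full window coverage): avg[0] = (24 + 2 + 20 + 20) / 4 = 16.5; avg[1] = (2 + 20 + 20 + 26) / 4 = 17.0; avg[2] = (20 + 20 + 26 + 18) / 4 = 21.0; avg[3] = (20 + 26 + 18 + 4) / 4 = 17.0; avg[4] = (26 + 18 + 4 + 19) / 4 = 16.75. Smoothed values: [16.5, 17.0, 21.0, 17.0, 16.75]

[16.5, 17.0, 21.0, 17.0, 16.75]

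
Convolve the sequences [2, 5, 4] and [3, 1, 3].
y[0] = 2×3 = 6; y[1] = 2×1 + 5×3 = 17; y[2] = 2×3 + 5×1 + 4×3 = 23; y[3] = 5×3 + 4×1 = 19; y[4] = 4×3 = 12

[6, 17, 23, 19, 12]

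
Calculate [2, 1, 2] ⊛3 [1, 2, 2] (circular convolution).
Use y[k] = Σ_j u[j]·v[(k-j) mod 3]. y[0] = 2×1 + 1×2 + 2×2 = 8; y[1] = 2×2 + 1×1 + 2×2 = 9; y[2] = 2×2 + 1×2 + 2×1 = 8. Result: [8, 9, 8]

[8, 9, 8]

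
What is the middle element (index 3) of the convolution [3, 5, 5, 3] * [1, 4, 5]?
Use y[k] = Σ_i a[i]·b[k-i] at k=3. y[3] = 5×5 + 5×4 + 3×1 = 48

48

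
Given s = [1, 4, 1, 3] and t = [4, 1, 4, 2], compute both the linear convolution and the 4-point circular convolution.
Linear: y_lin[0] = 1×4 = 4; y_lin[1] = 1×1 + 4×4 = 17; y_lin[2] = 1×4 + 4×1 + 1×4 = 12; y_lin[3] = 1×2 + 4×4 + 1×1 + 3×4 = 31; y_lin[4] = 4×2 + 1×4 + 3×1 = 15; y_lin[5] = 1×2 + 3×4 = 14; y_lin[6] = 3×2 = 6 → [4, 17, 12, 31, 15, 14, 6]. Circular (length 4): y[0] = 1×4 + 4×2 + 1×4 + 3×1 = 19; y[1] = 1×1 + 4×4 + 1×2 + 3×4 = 31; y[2] = 1×4 + 4×1 + 1×4 + 3×2 = 18; y[3] = 1×2 + 4×4 + 1×1 + 3×4 = 31 → [19, 31, 18, 31]

Linear: [4, 17, 12, 31, 15, 14, 6], Circular: [19, 31, 18, 31]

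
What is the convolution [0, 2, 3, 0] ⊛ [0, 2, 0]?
y[0] = 0×0 = 0; y[1] = 0×2 + 2×0 = 0; y[2] = 0×0 + 2×2 + 3×0 = 4; y[3] = 2×0 + 3×2 + 0×0 = 6; y[4] = 3×0 + 0×2 = 0; y[5] = 0×0 = 0

[0, 0, 4, 6, 0, 0]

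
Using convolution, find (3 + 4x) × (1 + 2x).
Ascending coefficients: a = [3, 4], b = [1, 2]. c[0] = 3×1 = 3; c[1] = 3×2 + 4×1 = 10; c[2] = 4×2 = 8. Result coefficients: [3, 10, 8] → 3 + 10x + 8x^2

3 + 10x + 8x^2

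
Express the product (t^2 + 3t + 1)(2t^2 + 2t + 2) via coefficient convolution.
Ascending coefficients: a = [1, 3, 1], b = [2, 2, 2]. c[0] = 1×2 = 2; c[1] = 1×2 + 3×2 = 8; c[2] = 1×2 + 3×2 + 1×2 = 10; c[3] = 3×2 + 1×2 = 8; c[4] = 1×2 = 2. Result coefficients: [2, 8, 10, 8, 2] → 2t^4 + 8t^3 + 10t^2 + 8t + 2

2t^4 + 8t^3 + 10t^2 + 8t + 2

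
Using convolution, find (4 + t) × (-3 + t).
Ascending coefficients: a = [4, 1], b = [-3, 1]. c[0] = 4×-3 = -12; c[1] = 4×1 + 1×-3 = 1; c[2] = 1×1 = 1. Result coefficients: [-12, 1, 1] → -12 + t + t^2

-12 + t + t^2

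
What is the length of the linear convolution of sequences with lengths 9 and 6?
Linear/full convolution length: m + n - 1 = 9 + 6 - 1 = 14

14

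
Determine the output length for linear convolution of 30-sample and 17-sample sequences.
Linear/full convolution length: m + n - 1 = 30 + 17 - 1 = 46

46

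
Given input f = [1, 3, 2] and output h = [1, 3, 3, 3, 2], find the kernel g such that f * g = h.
Output length 5 = len(f) + len(g) - 1 ⇒ len(g) = 3. Solve g forward using g[k] = (h[k] - Σ_{i≥1} f[i]·g[k-i]) / f[0]: g[0] = h[0] / f[0] = 1 / 1 = 1; g[1] = (h[1] - 3×1) / f[0] = (3 - 3×1) / 1 = 0; g[2] = (h[2] - 3×0 - 2×1) / f[0] = (3 - 3×0 - 2×1) / 1 = 1. So g = [1, 0, 1]. Forward-check [1, 3, 2] * [1, 0, 1]: h[0] = 1×1 = 1; h[1] = 1×0 + 3×1 = 3; h[2] = 1×1 + 3×0 + 2×1 = 3; h[3] = 3×1 + 2×0 = 3; h[4] = 2×1 = 2 → [1, 3, 3, 3, 2] ✓

[1, 0, 1]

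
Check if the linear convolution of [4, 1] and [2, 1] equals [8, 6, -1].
Recompute linear convolution of [4, 1] and [2, 1]: y[0] = 4×2 = 8; y[1] = 4×1 + 1×2 = 6; y[2] = 1×1 = 1 → [8, 6, 1]. Compare to given [8, 6, -1]: they differ at index 2: given -1, correct 1, so answer: No

No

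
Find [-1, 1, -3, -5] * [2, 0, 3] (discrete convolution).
y[0] = -1×2 = -2; y[1] = -1×0 + 1×2 = 2; y[2] = -1×3 + 1×0 + -3×2 = -9; y[3] = 1×3 + -3×0 + -5×2 = -7; y[4] = -3×3 + -5×0 = -9; y[5] = -5×3 = -15

[-2, 2, -9, -7, -9, -15]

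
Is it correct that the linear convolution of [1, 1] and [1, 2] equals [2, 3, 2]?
Recompute linear convolution of [1, 1] and [1, 2]: y[0] = 1×1 = 1; y[1] = 1×2 + 1×1 = 3; y[2] = 1×2 = 2 → [1, 3, 2]. Compare to given [2, 3, 2]: they differ at index 0: given 2, correct 1, so answer: No

No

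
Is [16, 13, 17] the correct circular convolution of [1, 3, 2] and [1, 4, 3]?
Recompute circular convolution of [1, 3, 2] and [1, 4, 3]: y[0] = 1×1 + 3×3 + 2×4 = 18; y[1] = 1×4 + 3×1 + 2×3 = 13; y[2] = 1×3 + 3×4 + 2×1 = 17 → [18, 13, 17]. Compare to given [16, 13, 17]: they differ at index 0: given 16, correct 18, so answer: No

No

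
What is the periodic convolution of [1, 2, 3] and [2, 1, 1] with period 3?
Use y[k] = Σ_j s[j]·t[(k-j) mod 3]. y[0] = 1×2 + 2×1 + 3×1 = 7; y[1] = 1×1 + 2×2 + 3×1 = 8; y[2] = 1×1 + 2×1 + 3×2 = 9. Result: [7, 8, 9]

[7, 8, 9]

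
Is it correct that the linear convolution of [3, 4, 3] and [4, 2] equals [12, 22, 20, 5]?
Recompute linear convolution of [3, 4, 3] and [4, 2]: y[0] = 3×4 = 12; y[1] = 3×2 + 4×4 = 22; y[2] = 4×2 + 3×4 = 20; y[3] = 3×2 = 6 → [12, 22, 20, 6]. Compare to given [12, 22, 20, 5]: they differ at index 3: given 5, correct 6, so answer: No

No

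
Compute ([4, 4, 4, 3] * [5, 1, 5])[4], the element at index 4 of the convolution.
Use y[k] = Σ_i a[i]·b[k-i] at k=4. y[4] = 4×5 + 3×1 = 23

23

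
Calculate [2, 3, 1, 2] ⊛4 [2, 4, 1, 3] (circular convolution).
Use y[k] = Σ_j s[j]·t[(k-j) mod 4]. y[0] = 2×2 + 3×3 + 1×1 + 2×4 = 22; y[1] = 2×4 + 3×2 + 1×3 + 2×1 = 19; y[2] = 2×1 + 3×4 + 1×2 + 2×3 = 22; y[3] = 2×3 + 3×1 + 1×4 + 2×2 = 17. Result: [22, 19, 22, 17]

[22, 19, 22, 17]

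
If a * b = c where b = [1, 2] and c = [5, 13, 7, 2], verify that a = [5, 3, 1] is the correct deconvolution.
Forward-compute [5, 3, 1] * [1, 2]: c[0] = 5×1 = 5; c[1] = 5×2 + 3×1 = 13; c[2] = 3×2 + 1×1 = 7; c[3] = 1×2 = 2 → [5, 13, 7, 2]. Matches given c = [5, 13, 7, 2], so verified.

Verified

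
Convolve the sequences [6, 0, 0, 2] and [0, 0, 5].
y[0] = 6×0 = 0; y[1] = 6×0 + 0×0 = 0; y[2] = 6×5 + 0×0 + 0×0 = 30; y[3] = 0×5 + 0×0 + 2×0 = 0; y[4] = 0×5 + 2×0 = 0; y[5] = 2×5 = 10

[0, 0, 30, 0, 0, 10]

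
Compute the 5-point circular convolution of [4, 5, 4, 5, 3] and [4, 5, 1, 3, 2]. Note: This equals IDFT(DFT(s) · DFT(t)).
Either evaluate y[k] = Σ_j s[j]·t[(k-j) mod 5] directly, or use IDFT(DFT(s) · DFT(t)). y[0] = 4×4 + 5×2 + 4×3 + 5×1 + 3×5 = 58; y[1] = 4×5 + 5×4 + 4×2 + 5×3 + 3×1 = 66; y[2] = 4×1 + 5×5 + 4×4 + 5×2 + 3×3 = 64; y[3] = 4×3 + 5×1 + 4×5 + 5×4 + 3×2 = 63; y[4] = 4×2 + 5×3 + 4×1 + 5×5 + 3×4 = 64. Result: [58, 66, 64, 63, 64]

[58, 66, 64, 63, 64]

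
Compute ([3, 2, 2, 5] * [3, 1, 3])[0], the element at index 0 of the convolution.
Use y[k] = Σ_i a[i]·b[k-i] at k=0. y[0] = 3×3 = 9

9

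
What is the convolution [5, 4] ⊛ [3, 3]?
y[0] = 5×3 = 15; y[1] = 5×3 + 4×3 = 27; y[2] = 4×3 = 12

[15, 27, 12]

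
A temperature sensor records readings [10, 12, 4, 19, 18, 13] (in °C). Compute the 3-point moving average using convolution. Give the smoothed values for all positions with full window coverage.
3-point moving average kernel = [1, 1, 1]. Apply in 'valid' mode (full window coverage): avg[0] = (10 + 12 + 4) / 3 = 8.67; avg[1] = (12 + 4 + 19) / 3 = 11.67; avg[2] = (4 + 19 + 18) / 3 = 13.67; avg[3] = (19 + 18 + 13) / 3 = 16.67. Smoothed values: [8.67, 11.67, 13.67, 16.67]

[8.67, 11.67, 13.67, 16.67]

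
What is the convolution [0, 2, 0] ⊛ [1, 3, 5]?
y[0] = 0×1 = 0; y[1] = 0×3 + 2×1 = 2; y[2] = 0×5 + 2×3 + 0×1 = 6; y[3] = 2×5 + 0×3 = 10; y[4] = 0×5 = 0

[0, 2, 6, 10, 0]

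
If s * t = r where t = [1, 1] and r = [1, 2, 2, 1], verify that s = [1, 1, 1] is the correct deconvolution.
Forward-compute [1, 1, 1] * [1, 1]: r[0] = 1×1 = 1; r[1] = 1×1 + 1×1 = 2; r[2] = 1×1 + 1×1 = 2; r[3] = 1×1 = 1 → [1, 2, 2, 1]. Matches given r = [1, 2, 2, 1], so verified.

Verified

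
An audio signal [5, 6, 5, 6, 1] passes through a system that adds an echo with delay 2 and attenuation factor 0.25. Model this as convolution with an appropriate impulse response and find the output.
Direct-path + delayed-attenuated-path model → impulse response h = [1, 0, 0.25] (1 at lag 0, 0.25 at lag 2). Output y[n] = x[n] + 0.25·x[n - 2] (with x[n] = 0 outside 0..4): y[0] = 5 + 0.25×0 = 5; y[1] = 6 + 0.25×0 = 6; y[2] = 5 + 0.25×5 = 6.25; y[3] = 6 + 0.25×6 = 7.5; y[4] = 1 + 0.25×5 = 2.25; y[5] = 0 + 0.25×6 = 1.5; y[6] = 0 + 0.25×1 = 0.25. So y = [5, 6, 6.25, 7.5, 2.25, 1.5, 0.25]

[5, 6, 6.25, 7.5, 2.25, 1.5, 0.25]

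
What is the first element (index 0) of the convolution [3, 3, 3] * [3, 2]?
Use y[k] = Σ_i a[i]·b[k-i] at k=0. y[0] = 3×3 = 9

9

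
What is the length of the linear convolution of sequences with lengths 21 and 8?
Linear/full convolution length: m + n - 1 = 21 + 8 - 1 = 28

28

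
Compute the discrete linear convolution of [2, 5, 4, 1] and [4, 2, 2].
y[0] = 2×4 = 8; y[1] = 2×2 + 5×4 = 24; y[2] = 2×2 + 5×2 + 4×4 = 30; y[3] = 5×2 + 4×2 + 1×4 = 22; y[4] = 4×2 + 1×2 = 10; y[5] = 1×2 = 2

[8, 24, 30, 22, 10, 2]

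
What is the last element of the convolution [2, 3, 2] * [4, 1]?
Use y[k] = Σ_i a[i]·b[k-i] at k=3. y[3] = 2×1 = 2

2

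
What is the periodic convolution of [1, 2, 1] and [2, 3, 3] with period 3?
Use y[k] = Σ_j s[j]·t[(k-j) mod 3]. y[0] = 1×2 + 2×3 + 1×3 = 11; y[1] = 1×3 + 2×2 + 1×3 = 10; y[2] = 1×3 + 2×3 + 1×2 = 11. Result: [11, 10, 11]

[11, 10, 11]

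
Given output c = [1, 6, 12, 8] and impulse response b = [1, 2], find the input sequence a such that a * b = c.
Deconvolve c=[1, 6, 12, 8] by b=[1, 2]. Since b[0]=1, solve forward: a[0] = c[0] / 1 = 1; a[1] = (c[1] - 1×2) / 1 = 4; a[2] = (c[2] - 4×2) / 1 = 4. So a = [1, 4, 4]. Check by forward convolution: c[0] = 1×1 = 1; c[1] = 1×2 + 4×1 = 6; c[2] = 4×2 + 4×1 = 12; c[3] = 4×2 = 8

[1, 4, 4]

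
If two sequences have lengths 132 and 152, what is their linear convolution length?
Linear/full convolution length: m + n - 1 = 132 + 152 - 1 = 283

283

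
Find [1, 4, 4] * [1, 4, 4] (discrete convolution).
y[0] = 1×1 = 1; y[1] = 1×4 + 4×1 = 8; y[2] = 1×4 + 4×4 + 4×1 = 24; y[3] = 4×4 + 4×4 = 32; y[4] = 4×4 = 16

[1, 8, 24, 32, 16]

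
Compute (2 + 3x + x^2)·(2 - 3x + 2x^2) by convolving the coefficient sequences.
Ascending coefficients: a = [2, 3, 1], b = [2, -3, 2]. c[0] = 2×2 = 4; c[1] = 2×-3 + 3×2 = 0; c[2] = 2×2 + 3×-3 + 1×2 = -3; c[3] = 3×2 + 1×-3 = 3; c[4] = 1×2 = 2. Result coefficients: [4, 0, -3, 3, 2] → 4 - 3x^2 + 3x^3 + 2x^4

4 - 3x^2 + 3x^3 + 2x^4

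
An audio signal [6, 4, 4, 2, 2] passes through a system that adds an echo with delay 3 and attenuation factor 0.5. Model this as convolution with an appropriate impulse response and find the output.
Direct-path + delayed-attenuated-path model → impulse response h = [1, 0, 0, 0.5] (1 at lag 0, 0.5 at lag 3). Output y[n] = x[n] + 0.5·x[n - 3] (with x[n] = 0 outside 0..4): y[0] = 6 + 0.5×0 = 6; y[1] = 4 + 0.5×0 = 4; y[2] = 4 + 0.5×0 = 4; y[3] = 2 + 0.5×6 = 5.0; y[4] = 2 + 0.5×4 = 4.0; y[5] = 0 + 0.5×4 = 2.0; y[6] = 0 + 0.5×2 = 1.0; y[7] = 0 + 0.5×2 = 1.0. So y = [6, 4, 4, 5.0, 4.0, 2.0, 1.0, 1.0]

[6, 4, 4, 5.0, 4.0, 2.0, 1.0, 1.0]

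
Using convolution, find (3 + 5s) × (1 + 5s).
Ascending coefficients: a = [3, 5], b = [1, 5]. c[0] = 3×1 = 3; c[1] = 3×5 + 5×1 = 20; c[2] = 5×5 = 25. Result coefficients: [3, 20, 25] → 3 + 20s + 25s^2

3 + 20s + 25s^2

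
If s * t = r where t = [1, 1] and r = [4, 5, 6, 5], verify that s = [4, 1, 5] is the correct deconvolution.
Forward-compute [4, 1, 5] * [1, 1]: r[0] = 4×1 = 4; r[1] = 4×1 + 1×1 = 5; r[2] = 1×1 + 5×1 = 6; r[3] = 5×1 = 5 → [4, 5, 6, 5]. Matches given r = [4, 5, 6, 5], so verified.

Verified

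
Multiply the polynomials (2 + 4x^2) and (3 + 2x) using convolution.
Ascending coefficients: a = [2, 0, 4], b = [3, 2]. c[0] = 2×3 = 6; c[1] = 2×2 + 0×3 = 4; c[2] = 0×2 + 4×3 = 12; c[3] = 4×2 = 8. Result coefficients: [6, 4, 12, 8] → 6 + 4x + 12x^2 + 8x^3

6 + 4x + 12x^2 + 8x^3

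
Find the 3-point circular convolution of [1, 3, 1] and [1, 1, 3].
Use y[k] = Σ_j u[j]·v[(k-j) mod 3]. y[0] = 1×1 + 3×3 + 1×1 = 11; y[1] = 1×1 + 3×1 + 1×3 = 7; y[2] = 1×3 + 3×1 + 1×1 = 7. Result: [11, 7, 7]

[11, 7, 7]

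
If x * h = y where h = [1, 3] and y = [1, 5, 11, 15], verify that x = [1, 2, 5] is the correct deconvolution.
Forward-compute [1, 2, 5] * [1, 3]: y[0] = 1×1 = 1; y[1] = 1×3 + 2×1 = 5; y[2] = 2×3 + 5×1 = 11; y[3] = 5×3 = 15 → [1, 5, 11, 15]. Matches given y = [1, 5, 11, 15], so verified.

Verified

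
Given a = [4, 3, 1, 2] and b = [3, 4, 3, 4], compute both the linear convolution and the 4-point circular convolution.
Linear: y_lin[0] = 4×3 = 12; y_lin[1] = 4×4 + 3×3 = 25; y_lin[2] = 4×3 + 3×4 + 1×3 = 27; y_lin[3] = 4×4 + 3×3 + 1×4 + 2×3 = 35; y_lin[4] = 3×4 + 1×3 + 2×4 = 23; y_lin[5] = 1×4 + 2×3 = 10; y_lin[6] = 2×4 = 8 → [12, 25, 27, 35, 23, 10, 8]. Circular (length 4): y[0] = 4×3 + 3×4 + 1×3 + 2×4 = 35; y[1] = 4×4 + 3×3 + 1×4 + 2×3 = 35; y[2] = 4×3 + 3×4 + 1×3 + 2×4 = 35; y[3] = 4×4 + 3×3 + 1×4 + 2×3 = 35 → [35, 35, 35, 35]

Linear: [12, 25, 27, 35, 23, 10, 8], Circular: [35, 35, 35, 35]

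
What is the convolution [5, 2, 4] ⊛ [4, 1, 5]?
y[0] = 5×4 = 20; y[1] = 5×1 + 2×4 = 13; y[2] = 5×5 + 2×1 + 4×4 = 43; y[3] = 2×5 + 4×1 = 14; y[4] = 4×5 = 20

[20, 13, 43, 14, 20]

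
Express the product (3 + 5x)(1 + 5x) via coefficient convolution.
Ascending coefficients: a = [3, 5], b = [1, 5]. c[0] = 3×1 = 3; c[1] = 3×5 + 5×1 = 20; c[2] = 5×5 = 25. Result coefficients: [3, 20, 25] → 3 + 20x + 25x^2

3 + 20x + 25x^2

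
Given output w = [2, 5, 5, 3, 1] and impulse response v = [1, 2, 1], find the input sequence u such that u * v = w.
Deconvolve w=[2, 5, 5, 3, 1] by v=[1, 2, 1]. Since v[0]=1, solve forward: u[0] = w[0] / 1 = 2; u[1] = (w[1] - 2×2) / 1 = 1; u[2] = (w[2] - 1×2 - 2×1) / 1 = 1. So u = [2, 1, 1]. Check by forward convolution: w[0] = 2×1 = 2; w[1] = 2×2 + 1×1 = 5; w[2] = 2×1 + 1×2 + 1×1 = 5; w[3] = 1×1 + 1×2 = 3; w[4] = 1×1 = 1

[2, 1, 1]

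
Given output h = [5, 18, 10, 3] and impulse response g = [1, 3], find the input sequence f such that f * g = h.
Deconvolve h=[5, 18, 10, 3] by g=[1, 3]. Since g[0]=1, solve forward: f[0] = h[0] / 1 = 5; f[1] = (h[1] - 5×3) / 1 = 3; f[2] = (h[2] - 3×3) / 1 = 1. So f = [5, 3, 1]. Check by forward convolution: h[0] = 5×1 = 5; h[1] = 5×3 + 3×1 = 18; h[2] = 3×3 + 1×1 = 10; h[3] = 1×3 = 3

[5, 3, 1]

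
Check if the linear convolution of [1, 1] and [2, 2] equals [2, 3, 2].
Recompute linear convolution of [1, 1] and [2, 2]: y[0] = 1×2 = 2; y[1] = 1×2 + 1×2 = 4; y[2] = 1×2 = 2 → [2, 4, 2]. Compare to given [2, 3, 2]: they differ at index 1: given 3, correct 4, so answer: No

No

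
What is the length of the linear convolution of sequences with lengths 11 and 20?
Linear/full convolution length: m + n - 1 = 11 + 20 - 1 = 30

30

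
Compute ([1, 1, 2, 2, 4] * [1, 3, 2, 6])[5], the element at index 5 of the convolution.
Use y[k] = Σ_i a[i]·b[k-i] at k=5. y[5] = 2×6 + 2×2 + 4×3 = 28

28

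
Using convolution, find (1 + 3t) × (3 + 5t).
Ascending coefficients: a = [1, 3], b = [3, 5]. c[0] = 1×3 = 3; c[1] = 1×5 + 3×3 = 14; c[2] = 3×5 = 15. Result coefficients: [3, 14, 15] → 3 + 14t + 15t^2

3 + 14t + 15t^2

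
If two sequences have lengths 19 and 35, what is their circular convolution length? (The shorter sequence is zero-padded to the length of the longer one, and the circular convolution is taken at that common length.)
Circular convolution (zero-padding the shorter input) has length max(m, n) = max(19, 35) = 35

35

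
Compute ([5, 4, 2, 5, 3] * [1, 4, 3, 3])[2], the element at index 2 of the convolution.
Use y[k] = Σ_i a[i]·b[k-i] at k=2. y[2] = 5×3 + 4×4 + 2×1 = 33

33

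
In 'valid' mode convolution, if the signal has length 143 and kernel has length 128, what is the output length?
'Valid' mode counts only positions where the kernel fully overlaps the signal: m - n + 1 = 143 - 128 + 1 = 16

16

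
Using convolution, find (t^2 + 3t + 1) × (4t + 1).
Ascending coefficients: a = [1, 3, 1], b = [1, 4]. c[0] = 1×1 = 1; c[1] = 1×4 + 3×1 = 7; c[2] = 3×4 + 1×1 = 13; c[3] = 1×4 = 4. Result coefficients: [1, 7, 13, 4] → 4t^3 + 13t^2 + 7t + 1

4t^3 + 13t^2 + 7t + 1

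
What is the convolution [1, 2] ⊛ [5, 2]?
y[0] = 1×5 = 5; y[1] = 1×2 + 2×5 = 12; y[2] = 2×2 = 4

[5, 12, 4]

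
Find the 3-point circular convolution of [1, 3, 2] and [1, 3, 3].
Use y[k] = Σ_j u[j]·v[(k-j) mod 3]. y[0] = 1×1 + 3×3 + 2×3 = 16; y[1] = 1×3 + 3×1 + 2×3 = 12; y[2] = 1×3 + 3×3 + 2×1 = 14. Result: [16, 12, 14]

[16, 12, 14]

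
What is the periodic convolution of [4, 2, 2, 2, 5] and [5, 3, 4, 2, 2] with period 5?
Use y[k] = Σ_j f[j]·g[(k-j) mod 5]. y[0] = 4×5 + 2×2 + 2×2 + 2×4 + 5×3 = 51; y[1] = 4×3 + 2×5 + 2×2 + 2×2 + 5×4 = 50; y[2] = 4×4 + 2×3 + 2×5 + 2×2 + 5×2 = 46; y[3] = 4×2 + 2×4 + 2×3 + 2×5 + 5×2 = 42; y[4] = 4×2 + 2×2 + 2×4 + 2×3 + 5×5 = 51. Result: [51, 50, 46, 42, 51]

[51, 50, 46, 42, 51]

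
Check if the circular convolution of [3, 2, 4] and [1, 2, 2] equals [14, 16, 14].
Recompute circular convolution of [3, 2, 4] and [1, 2, 2]: y[0] = 3×1 + 2×2 + 4×2 = 15; y[1] = 3×2 + 2×1 + 4×2 = 16; y[2] = 3×2 + 2×2 + 4×1 = 14 → [15, 16, 14]. Compare to given [14, 16, 14]: they differ at index 0: given 14, correct 15, so answer: No

No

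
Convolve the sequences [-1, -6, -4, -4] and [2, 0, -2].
y[0] = -1×2 = -2; y[1] = -1×0 + -6×2 = -12; y[2] = -1×-2 + -6×0 + -4×2 = -6; y[3] = -6×-2 + -4×0 + -4×2 = 4; y[4] = -4×-2 + -4×0 = 8; y[5] = -4×-2 = 8

[-2, -12, -6, 4, 8, 8]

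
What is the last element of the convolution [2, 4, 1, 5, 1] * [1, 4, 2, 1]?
Use y[k] = Σ_i a[i]·b[k-i] at k=7. y[7] = 1×1 = 1

1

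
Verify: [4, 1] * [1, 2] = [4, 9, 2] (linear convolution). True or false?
Recompute linear convolution of [4, 1] and [1, 2]: y[0] = 4×1 = 4; y[1] = 4×2 + 1×1 = 9; y[2] = 1×2 = 2 → [4, 9, 2]. Given [4, 9, 2] matches, so answer: Yes

Yes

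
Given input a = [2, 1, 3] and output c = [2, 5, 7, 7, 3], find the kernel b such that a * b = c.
Output length 5 = len(a) + len(b) - 1 ⇒ len(b) = 3. Solve b forward using b[k] = (c[k] - Σ_{i≥1} a[i]·b[k-i]) / a[0]: b[0] = c[0] / a[0] = 2 / 2 = 1; b[1] = (c[1] - 1×1) / a[0] = (5 - 1×1) / 2 = 2; b[2] = (c[2] - 1×2 - 3×1) / a[0] = (7 - 1×2 - 3×1) / 2 = 1. So b = [1, 2, 1]. Forward-check [2, 1, 3] * [1, 2, 1]: c[0] = 2×1 = 2; c[1] = 2×2 + 1×1 = 5; c[2] = 2×1 + 1×2 + 3×1 = 7; c[3] = 1×1 + 3×2 = 7; c[4] = 3×1 = 3 → [2, 5, 7, 7, 3] ✓

[1, 2, 1]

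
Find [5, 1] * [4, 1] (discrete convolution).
y[0] = 5×4 = 20; y[1] = 5×1 + 1×4 = 9; y[2] = 1×1 = 1

[20, 9, 1]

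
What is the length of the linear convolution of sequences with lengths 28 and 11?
Linear/full convolution length: m + n - 1 = 28 + 11 - 1 = 38

38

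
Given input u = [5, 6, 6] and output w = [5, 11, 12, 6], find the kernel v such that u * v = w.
Output length 4 = len(u) + len(v) - 1 ⇒ len(v) = 2. Solve v forward using v[k] = (w[k] - Σ_{i≥1} u[i]·v[k-i]) / u[0]: v[0] = w[0] / u[0] = 5 / 5 = 1; v[1] = (w[1] - 6×1) / u[0] = (11 - 6×1) / 5 = 1. So v = [1, 1]. Forward-check [5, 6, 6] * [1, 1]: w[0] = 5×1 = 5; w[1] = 5×1 + 6×1 = 11; w[2] = 6×1 + 6×1 = 12; w[3] = 6×1 = 6 → [5, 11, 12, 6] ✓

[1, 1]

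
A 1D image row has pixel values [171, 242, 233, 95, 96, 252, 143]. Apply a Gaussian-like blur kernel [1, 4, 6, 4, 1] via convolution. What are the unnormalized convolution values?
Convolve image row [171, 242, 233, 95, 96, 252, 143] with kernel [1, 4, 6, 4, 1]: y[0] = 171×1 = 171; y[1] = 171×4 + 242×1 = 926; y[2] = 171×6 + 242×4 + 233×1 = 2227; y[3] = 171×4 + 242×6 + 233×4 + 95×1 = 3163; y[4] = 171×1 + 242×4 + 233×6 + 95×4 + 96×1 = 3013; y[5] = 242×1 + 233×4 + 95×6 + 96×4 + 252×1 = 2380; y[6] = 233×1 + 95×4 + 96×6 + 252×4 + 143×1 = 2340; y[7] = 95×1 + 96×4 + 252×6 + 143×4 = 2563; y[8] = 96×1 + 252×4 + 143×6 = 1962; y[9] = 252×1 + 143×4 = 824; y[10] = 143×1 = 143 → [171, 926, 2227, 3163, 3013, 2380, 2340, 2563, 1962, 824, 143]. Normalization factor = sum(kernel) = 16.

[171, 926, 2227, 3163, 3013, 2380, 2340, 2563, 1962, 824, 143]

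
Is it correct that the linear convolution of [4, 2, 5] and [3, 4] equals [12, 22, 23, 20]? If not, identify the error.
Recompute linear convolution of [4, 2, 5] and [3, 4]: y[0] = 4×3 = 12; y[1] = 4×4 + 2×3 = 22; y[2] = 2×4 + 5×3 = 23; y[3] = 5×4 = 20 → [12, 22, 23, 20]. Given [12, 22, 23, 20] matches, so answer: Yes

Yes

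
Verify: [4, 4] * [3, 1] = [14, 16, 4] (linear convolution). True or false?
Recompute linear convolution of [4, 4] and [3, 1]: y[0] = 4×3 = 12; y[1] = 4×1 + 4×3 = 16; y[2] = 4×1 = 4 → [12, 16, 4]. Compare to given [14, 16, 4]: they differ at index 0: given 14, correct 12, so answer: No

No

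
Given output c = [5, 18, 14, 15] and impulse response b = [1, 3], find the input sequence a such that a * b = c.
Deconvolve c=[5, 18, 14, 15] by b=[1, 3]. Since b[0]=1, solve forward: a[0] = c[0] / 1 = 5; a[1] = (c[1] - 5×3) / 1 = 3; a[2] = (c[2] - 3×3) / 1 = 5. So a = [5, 3, 5]. Check by forward convolution: c[0] = 5×1 = 5; c[1] = 5×3 + 3×1 = 18; c[2] = 3×3 + 5×1 = 14; c[3] = 5×3 = 15

[5, 3, 5]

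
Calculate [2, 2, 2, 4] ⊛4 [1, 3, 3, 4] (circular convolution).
Use y[k] = Σ_j x[j]·h[(k-j) mod 4]. y[0] = 2×1 + 2×4 + 2×3 + 4×3 = 28; y[1] = 2×3 + 2×1 + 2×4 + 4×3 = 28; y[2] = 2×3 + 2×3 + 2×1 + 4×4 = 30; y[3] = 2×4 + 2×3 + 2×3 + 4×1 = 24. Result: [28, 28, 30, 24]

[28, 28, 30, 24]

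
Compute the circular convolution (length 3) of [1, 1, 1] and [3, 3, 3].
Use y[k] = Σ_j s[j]·t[(k-j) mod 3]. y[0] = 1×3 + 1×3 + 1×3 = 9; y[1] = 1×3 + 1×3 + 1×3 = 9; y[2] = 1×3 + 1×3 + 1×3 = 9. Result: [9, 9, 9]

[9, 9, 9]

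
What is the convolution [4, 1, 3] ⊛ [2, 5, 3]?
y[0] = 4×2 = 8; y[1] = 4×5 + 1×2 = 22; y[2] = 4×3 + 1×5 + 3×2 = 23; y[3] = 1×3 + 3×5 = 18; y[4] = 3×3 = 9

[8, 22, 23, 18, 9]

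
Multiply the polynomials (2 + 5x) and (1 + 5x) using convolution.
Ascending coefficients: a = [2, 5], b = [1, 5]. c[0] = 2×1 = 2; c[1] = 2×5 + 5×1 = 15; c[2] = 5×5 = 25. Result coefficients: [2, 15, 25] → 2 + 15x + 25x^2

2 + 15x + 25x^2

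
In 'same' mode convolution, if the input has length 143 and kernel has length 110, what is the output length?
'Same' mode returns an output with the same length as the input: 143

143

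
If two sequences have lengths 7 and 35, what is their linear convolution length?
Linear/full convolution length: m + n - 1 = 7 + 35 - 1 = 41

41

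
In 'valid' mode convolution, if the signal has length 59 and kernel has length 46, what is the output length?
'Valid' mode counts only positions where the kernel fully overlaps the signal: m - n + 1 = 59 - 46 + 1 = 14

14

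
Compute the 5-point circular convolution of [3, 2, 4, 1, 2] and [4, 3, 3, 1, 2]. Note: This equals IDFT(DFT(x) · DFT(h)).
Either evaluate y[k] = Σ_j x[j]·h[(k-j) mod 5] directly, or use IDFT(DFT(x) · DFT(h)). y[0] = 3×4 + 2×2 + 4×1 + 1×3 + 2×3 = 29; y[1] = 3×3 + 2×4 + 4×2 + 1×1 + 2×3 = 32; y[2] = 3×3 + 2×3 + 4×4 + 1×2 + 2×1 = 35; y[3] = 3×1 + 2×3 + 4×3 + 1×4 + 2×2 = 29; y[4] = 3×2 + 2×1 + 4×3 + 1×3 + 2×4 = 31. Result: [29, 32, 35, 29, 31]

[29, 32, 35, 29, 31]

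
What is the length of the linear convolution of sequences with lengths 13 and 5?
Linear/full convolution length: m + n - 1 = 13 + 5 - 1 = 17

17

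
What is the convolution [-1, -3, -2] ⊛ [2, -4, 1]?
y[0] = -1×2 = -2; y[1] = -1×-4 + -3×2 = -2; y[2] = -1×1 + -3×-4 + -2×2 = 7; y[3] = -3×1 + -2×-4 = 5; y[4] = -2×1 = -2

[-2, -2, 7, 5, -2]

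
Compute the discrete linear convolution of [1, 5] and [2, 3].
y[0] = 1×2 = 2; y[1] = 1×3 + 5×2 = 13; y[2] = 5×3 = 15

[2, 13, 15]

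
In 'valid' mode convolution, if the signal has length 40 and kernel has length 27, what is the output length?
'Valid' mode counts only positions where the kernel fully overlaps the signal: m - n + 1 = 40 - 27 + 1 = 14

14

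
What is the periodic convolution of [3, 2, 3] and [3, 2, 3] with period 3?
Use y[k] = Σ_j x[j]·h[(k-j) mod 3]. y[0] = 3×3 + 2×3 + 3×2 = 21; y[1] = 3×2 + 2×3 + 3×3 = 21; y[2] = 3×3 + 2×2 + 3×3 = 22. Result: [21, 21, 22]

[21, 21, 22]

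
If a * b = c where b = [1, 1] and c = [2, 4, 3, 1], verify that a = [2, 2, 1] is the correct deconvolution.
Forward-compute [2, 2, 1] * [1, 1]: c[0] = 2×1 = 2; c[1] = 2×1 + 2×1 = 4; c[2] = 2×1 + 1×1 = 3; c[3] = 1×1 = 1 → [2, 4, 3, 1]. Matches given c = [2, 4, 3, 1], so verified.

Verified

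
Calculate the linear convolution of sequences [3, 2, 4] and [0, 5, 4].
y[0] = 3×0 = 0; y[1] = 3×5 + 2×0 = 15; y[2] = 3×4 + 2×5 + 4×0 = 22; y[3] = 2×4 + 4×5 = 28; y[4] = 4×4 = 16

[0, 15, 22, 28, 16]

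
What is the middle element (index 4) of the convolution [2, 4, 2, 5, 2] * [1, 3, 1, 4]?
Use y[k] = Σ_i a[i]·b[k-i] at k=4. y[4] = 4×4 + 2×1 + 5×3 + 2×1 = 35

35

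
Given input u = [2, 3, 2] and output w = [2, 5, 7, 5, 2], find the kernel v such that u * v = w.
Output length 5 = len(u) + len(v) - 1 ⇒ len(v) = 3. Solve v forward using v[k] = (w[k] - Σ_{i≥1} u[i]·v[k-i]) / u[0]: v[0] = w[0] / u[0] = 2 / 2 = 1; v[1] = (w[1] - 3×1) / u[0] = (5 - 3×1) / 2 = 1; v[2] = (w[2] - 3×1 - 2×1) / u[0] = (7 - 3×1 - 2×1) / 2 = 1. So v = [1, 1, 1]. Forward-check [2, 3, 2] * [1, 1, 1]: w[0] = 2×1 = 2; w[1] = 2×1 + 3×1 = 5; w[2] = 2×1 + 3×1 + 2×1 = 7; w[3] = 3×1 + 2×1 = 5; w[4] = 2×1 = 2 → [2, 5, 7, 5, 2] ✓

[1, 1, 1]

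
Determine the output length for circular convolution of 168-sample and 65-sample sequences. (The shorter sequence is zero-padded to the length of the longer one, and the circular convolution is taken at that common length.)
Circular convolution (zero-padding the shorter input) has length max(m, n) = max(168, 65) = 168

168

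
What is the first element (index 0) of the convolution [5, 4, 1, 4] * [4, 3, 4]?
Use y[k] = Σ_i a[i]·b[k-i] at k=0. y[0] = 5×4 = 20

20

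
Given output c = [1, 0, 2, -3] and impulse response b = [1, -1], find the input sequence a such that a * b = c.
Deconvolve c=[1, 0, 2, -3] by b=[1, -1]. Since b[0]=1, solve forward: a[0] = c[0] / 1 = 1; a[1] = (c[1] - 1×-1) / 1 = 1; a[2] = (c[2] - 1×-1) / 1 = 3. So a = [1, 1, 3]. Check by forward convolution: c[0] = 1×1 = 1; c[1] = 1×-1 + 1×1 = 0; c[2] = 1×-1 + 3×1 = 2; c[3] = 3×-1 = -3

[1, 1, 3]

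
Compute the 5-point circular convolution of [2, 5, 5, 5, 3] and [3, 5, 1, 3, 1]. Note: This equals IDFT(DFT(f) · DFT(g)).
Either evaluate y[k] = Σ_j f[j]·g[(k-j) mod 5] directly, or use IDFT(DFT(f) · DFT(g)). y[0] = 2×3 + 5×1 + 5×3 + 5×1 + 3×5 = 46; y[1] = 2×5 + 5×3 + 5×1 + 5×3 + 3×1 = 48; y[2] = 2×1 + 5×5 + 5×3 + 5×1 + 3×3 = 56; y[3] = 2×3 + 5×1 + 5×5 + 5×3 + 3×1 = 54; y[4] = 2×1 + 5×3 + 5×1 + 5×5 + 3×3 = 56. Result: [46, 48, 56, 54, 56]

[46, 48, 56, 54, 56]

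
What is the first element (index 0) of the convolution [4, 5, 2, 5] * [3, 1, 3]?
Use y[k] = Σ_i a[i]·b[k-i] at k=0. y[0] = 4×3 = 12

12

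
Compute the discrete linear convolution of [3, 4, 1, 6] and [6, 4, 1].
y[0] = 3×6 = 18; y[1] = 3×4 + 4×6 = 36; y[2] = 3×1 + 4×4 + 1×6 = 25; y[3] = 4×1 + 1×4 + 6×6 = 44; y[4] = 1×1 + 6×4 = 25; y[5] = 6×1 = 6

[18, 36, 25, 44, 25, 6]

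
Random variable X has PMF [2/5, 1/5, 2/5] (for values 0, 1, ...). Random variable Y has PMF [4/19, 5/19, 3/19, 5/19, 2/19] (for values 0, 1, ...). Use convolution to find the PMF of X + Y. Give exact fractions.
P(X+Y=k) = Σ_i P(X=i)·P(Y=k-i) — a convolution of [2/5, 1/5, 2/5] and [4/19, 5/19, 3/19, 5/19, 2/19]. P(X+Y=0) = (2/5)×(4/19) = 8/95; P(X+Y=1) = (2/5)×(5/19) + (1/5)×(4/19) = 2/19 + 4/95 = 14/95; P(X+Y=2) = (2/5)×(3/19) + (1/5)×(5/19) + (2/5)×(4/19) = 6/95 + 1/19 + 8/95 = 1/5; P(X+Y=3) = (2/5)×(5/19) + (1/5)×(3/19) + (2/5)×(5/19) = 2/19 + 3/95 + 2/19 = 23/95; P(X+Y=4) = (2/5)×(2/19) + (1/5)×(5/19) + (2/5)×(3/19) = 4/95 + 1/19 + 6/95 = 3/19; P(X+Y=5) = (1/5)×(2/19) + (2/5)×(5/19) = 2/95 + 2/19 = 12/95; P(X+Y=6) = (2/5)×(2/19) = 4/95. PMF: [8/95, 14/95, 1/5, 23/95, 3/19, 12/95, 4/95] (sums to 1 ✓)

[8/95, 14/95, 1/5, 23/95, 3/19, 12/95, 4/95]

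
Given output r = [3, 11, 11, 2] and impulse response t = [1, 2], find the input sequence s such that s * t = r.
Deconvolve r=[3, 11, 11, 2] by t=[1, 2]. Since t[0]=1, solve forward: s[0] = r[0] / 1 = 3; s[1] = (r[1] - 3×2) / 1 = 5; s[2] = (r[2] - 5×2) / 1 = 1. So s = [3, 5, 1]. Check by forward convolution: r[0] = 3×1 = 3; r[1] = 3×2 + 5×1 = 11; r[2] = 5×2 + 1×1 = 11; r[3] = 1×2 = 2

[3, 5, 1]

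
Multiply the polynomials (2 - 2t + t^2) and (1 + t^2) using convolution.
Ascending coefficients: a = [2, -2, 1], b = [1, 0, 1]. c[0] = 2×1 = 2; c[1] = 2×0 + -2×1 = -2; c[2] = 2×1 + -2×0 + 1×1 = 3; c[3] = -2×1 + 1×0 = -2; c[4] = 1×1 = 1. Result coefficients: [2, -2, 3, -2, 1] → 2 - 2t + 3t^2 - 2t^3 + t^4

2 - 2t + 3t^2 - 2t^3 + t^4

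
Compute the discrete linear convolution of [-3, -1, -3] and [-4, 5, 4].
y[0] = -3×-4 = 12; y[1] = -3×5 + -1×-4 = -11; y[2] = -3×4 + -1×5 + -3×-4 = -5; y[3] = -1×4 + -3×5 = -19; y[4] = -3×4 = -12

[12, -11, -5, -19, -12]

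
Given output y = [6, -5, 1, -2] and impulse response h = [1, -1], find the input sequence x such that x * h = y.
Deconvolve y=[6, -5, 1, -2] by h=[1, -1]. Since h[0]=1, solve forward: x[0] = y[0] / 1 = 6; x[1] = (y[1] - 6×-1) / 1 = 1; x[2] = (y[2] - 1×-1) / 1 = 2. So x = [6, 1, 2]. Check by forward convolution: y[0] = 6×1 = 6; y[1] = 6×-1 + 1×1 = -5; y[2] = 1×-1 + 2×1 = 1; y[3] = 2×-1 = -2

[6, 1, 2]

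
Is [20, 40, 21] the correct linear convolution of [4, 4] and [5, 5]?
Recompute linear convolution of [4, 4] and [5, 5]: y[0] = 4×5 = 20; y[1] = 4×5 + 4×5 = 40; y[2] = 4×5 = 20 → [20, 40, 20]. Compare to given [20, 40, 21]: they differ at index 2: given 21, correct 20, so answer: No

No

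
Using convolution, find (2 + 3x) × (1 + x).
Ascending coefficients: a = [2, 3], b = [1, 1]. c[0] = 2×1 = 2; c[1] = 2×1 + 3×1 = 5; c[2] = 3×1 = 3. Result coefficients: [2, 5, 3] → 2 + 5x + 3x^2

2 + 5x + 3x^2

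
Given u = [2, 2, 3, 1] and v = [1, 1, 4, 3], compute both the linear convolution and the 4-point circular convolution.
Linear: y_lin[0] = 2×1 = 2; y_lin[1] = 2×1 + 2×1 = 4; y_lin[2] = 2×4 + 2×1 + 3×1 = 13; y_lin[3] = 2×3 + 2×4 + 3×1 + 1×1 = 18; y_lin[4] = 2×3 + 3×4 + 1×1 = 19; y_lin[5] = 3×3 + 1×4 = 13; y_lin[6] = 1×3 = 3 → [2, 4, 13, 18, 19, 13, 3]. Circular (length 4): y[0] = 2×1 + 2×3 + 3×4 + 1×1 = 21; y[1] = 2×1 + 2×1 + 3×3 + 1×4 = 17; y[2] = 2×4 + 2×1 + 3×1 + 1×3 = 16; y[3] = 2×3 + 2×4 + 3×1 + 1×1 = 18 → [21, 17, 16, 18]

Linear: [2, 4, 13, 18, 19, 13, 3], Circular: [21, 17, 16, 18]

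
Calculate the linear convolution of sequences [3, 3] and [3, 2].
y[0] = 3×3 = 9; y[1] = 3×2 + 3×3 = 15; y[2] = 3×2 = 6

[9, 15, 6]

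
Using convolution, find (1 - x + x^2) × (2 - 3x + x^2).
Ascending coefficients: a = [1, -1, 1], b = [2, -3, 1]. c[0] = 1×2 = 2; c[1] = 1×-3 + -1×2 = -5; c[2] = 1×1 + -1×-3 + 1×2 = 6; c[3] = -1×1 + 1×-3 = -4; c[4] = 1×1 = 1. Result coefficients: [2, -5, 6, -4, 1] → 2 - 5x + 6x^2 - 4x^3 + x^4

2 - 5x + 6x^2 - 4x^3 + x^4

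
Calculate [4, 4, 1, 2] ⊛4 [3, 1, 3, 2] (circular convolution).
Use y[k] = Σ_j f[j]·g[(k-j) mod 4]. y[0] = 4×3 + 4×2 + 1×3 + 2×1 = 25; y[1] = 4×1 + 4×3 + 1×2 + 2×3 = 24; y[2] = 4×3 + 4×1 + 1×3 + 2×2 = 23; y[3] = 4×2 + 4×3 + 1×1 + 2×3 = 27. Result: [25, 24, 23, 27]

[25, 24, 23, 27]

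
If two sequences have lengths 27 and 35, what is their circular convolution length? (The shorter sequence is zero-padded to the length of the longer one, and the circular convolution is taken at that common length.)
Circular convolution (zero-padding the shorter input) has length max(m, n) = max(27, 35) = 35

35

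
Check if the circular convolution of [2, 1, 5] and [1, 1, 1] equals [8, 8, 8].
Recompute circular convolution of [2, 1, 5] and [1, 1, 1]: y[0] = 2×1 + 1×1 + 5×1 = 8; y[1] = 2×1 + 1×1 + 5×1 = 8; y[2] = 2×1 + 1×1 + 5×1 = 8 → [8, 8, 8]. Given [8, 8, 8] matches, so answer: Yes

Yes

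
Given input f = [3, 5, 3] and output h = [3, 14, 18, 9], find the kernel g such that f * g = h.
Output length 4 = len(f) + len(g) - 1 ⇒ len(g) = 2. Solve g forward using g[k] = (h[k] - Σ_{i≥1} f[i]·g[k-i]) / f[0]: g[0] = h[0] / f[0] = 3 / 3 = 1; g[1] = (h[1] - 5×1) / f[0] = (14 - 5×1) / 3 = 3. So g = [1, 3]. Forward-check [3, 5, 3] * [1, 3]: h[0] = 3×1 = 3; h[1] = 3×3 + 5×1 = 14; h[2] = 5×3 + 3×1 = 18; h[3] = 3×3 = 9 → [3, 14, 18, 9] ✓

[1, 3]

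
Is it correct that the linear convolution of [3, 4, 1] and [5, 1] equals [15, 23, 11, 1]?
Recompute linear convolution of [3, 4, 1] and [5, 1]: y[0] = 3×5 = 15; y[1] = 3×1 + 4×5 = 23; y[2] = 4×1 + 1×5 = 9; y[3] = 1×1 = 1 → [15, 23, 9, 1]. Compare to given [15, 23, 11, 1]: they differ at index 2: given 11, correct 9, so answer: No

No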